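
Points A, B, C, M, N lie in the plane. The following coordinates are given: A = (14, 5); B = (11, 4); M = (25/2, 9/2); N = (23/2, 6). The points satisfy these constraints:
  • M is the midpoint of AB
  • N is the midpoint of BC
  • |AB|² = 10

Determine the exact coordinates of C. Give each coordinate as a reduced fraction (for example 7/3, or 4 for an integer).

1. C_x = 12  [C = 2·N−B = 2·(23/2, 6)−(11, 4)]
2. C_y = 8  [C = 2·N−B = 2·(23/2, 6)−(11, 4)]
   so C = (12, 8)

C = (12, 8)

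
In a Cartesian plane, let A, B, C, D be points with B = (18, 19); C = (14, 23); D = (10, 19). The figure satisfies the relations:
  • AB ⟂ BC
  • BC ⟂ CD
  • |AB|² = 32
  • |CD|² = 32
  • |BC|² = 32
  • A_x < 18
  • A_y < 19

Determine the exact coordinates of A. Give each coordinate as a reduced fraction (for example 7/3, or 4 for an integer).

1. A_x = 14  [[AB ⟂ BC ⇒ 4x-4y+4=0] ∩ [|A−(18, 19)|²=32]]
2. A_y = 15  [[AB ⟂ BC ⇒ 4x-4y+4=0] ∩ [|A−(18, 19)|²=32]]
   so A = (14, 15)

A = (14, 15)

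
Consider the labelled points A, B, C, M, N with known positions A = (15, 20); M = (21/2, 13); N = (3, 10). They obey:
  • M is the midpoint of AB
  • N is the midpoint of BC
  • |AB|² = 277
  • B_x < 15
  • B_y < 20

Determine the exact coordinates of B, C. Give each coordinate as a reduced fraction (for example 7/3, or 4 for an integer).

B = (6, 6)
C = (0, 14)

1. B_x = 6  [B = 2·M−A = 2·(21/2, 13)−(15, 20)]
2. B_y = 6  [B = 2·M−A = 2·(21/2, 13)−(15, 20)]
   so B = (6, 6)
3. C_x = 0  [C = 2·N−B = 2·(3, 10)−(6, 6)]
4. C_y = 14  [C = 2·N−B = 2·(3, 10)−(6, 6)]
   so C = (0, 14)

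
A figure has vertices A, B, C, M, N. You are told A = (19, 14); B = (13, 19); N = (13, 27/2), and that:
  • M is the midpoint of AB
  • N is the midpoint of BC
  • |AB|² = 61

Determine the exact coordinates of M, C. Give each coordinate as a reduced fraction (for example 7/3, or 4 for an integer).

1. M_x = 16  [2·M = A+B = (19, 14)+(13, 19)]
2. M_y = 33/2  [2·M = A+B = (19, 14)+(13, 19)]
   so M = (16, 33/2)
3. C_x = 13  [C = 2·N−B = 2·(13, 27/2)−(13, 19)]
4. C_y = 8  [C = 2·N−B = 2·(13, 27/2)−(13, 19)]
   so C = (13, 8)

M = (16, 33/2)
C = (13, 8)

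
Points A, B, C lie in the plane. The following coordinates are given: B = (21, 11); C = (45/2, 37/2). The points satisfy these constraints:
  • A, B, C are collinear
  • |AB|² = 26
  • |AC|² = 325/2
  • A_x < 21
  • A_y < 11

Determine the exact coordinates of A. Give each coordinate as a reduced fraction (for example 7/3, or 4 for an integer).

1. A_x = 20  [[A, B, C are collinear ⇒ -15/2x+3/2y+141=0] ∩ [|A−(21, 11)|²=26]]
2. A_y = 6  [[A, B, C are collinear ⇒ -15/2x+3/2y+141=0] ∩ [|A−(21, 11)|²=26]]
   so A = (20, 6)

A = (20, 6)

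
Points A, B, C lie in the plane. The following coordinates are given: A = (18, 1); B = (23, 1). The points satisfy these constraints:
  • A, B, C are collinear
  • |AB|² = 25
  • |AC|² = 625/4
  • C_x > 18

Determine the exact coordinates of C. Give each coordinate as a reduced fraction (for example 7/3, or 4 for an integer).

1. C_x = 61/2  [[A, B, C are collinear ⇒ 5y-5=0] ∩ [|C−(18, 1)|²=625/4]]
2. C_y = 1  [[A, B, C are collinear ⇒ 5y-5=0] ∩ [|C−(18, 1)|²=625/4]]
   so C = (61/2, 1)

C = (61/2, 1)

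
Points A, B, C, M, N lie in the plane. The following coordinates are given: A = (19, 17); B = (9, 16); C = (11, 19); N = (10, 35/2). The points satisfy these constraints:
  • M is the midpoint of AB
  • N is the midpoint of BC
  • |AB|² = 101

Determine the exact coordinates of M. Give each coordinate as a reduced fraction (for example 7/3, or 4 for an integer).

M = (14, 33/2)

1. M_x = 14  [2·M = A+B = (19, 17)+(9, 16)]
2. M_y = 33/2  [2·M = A+B = (19, 17)+(9, 16)]
   so M = (14, 33/2)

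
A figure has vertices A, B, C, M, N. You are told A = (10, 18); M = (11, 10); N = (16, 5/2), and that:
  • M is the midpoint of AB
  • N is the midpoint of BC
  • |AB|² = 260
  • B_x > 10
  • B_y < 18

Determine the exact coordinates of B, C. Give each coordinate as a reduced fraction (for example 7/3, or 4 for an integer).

B = (12, 2)
C = (20, 3)

1. B_x = 12  [B = 2·M−A = 2·(11, 10)−(10, 18)]
2. B_y = 2  [B = 2·M−A = 2·(11, 10)−(10, 18)]
   so B = (12, 2)
3. C_x = 20  [C = 2·N−B = 2·(16, 5/2)−(12, 2)]
4. C_y = 3  [C = 2·N−B = 2·(16, 5/2)−(12, 2)]
   so C = (20, 3)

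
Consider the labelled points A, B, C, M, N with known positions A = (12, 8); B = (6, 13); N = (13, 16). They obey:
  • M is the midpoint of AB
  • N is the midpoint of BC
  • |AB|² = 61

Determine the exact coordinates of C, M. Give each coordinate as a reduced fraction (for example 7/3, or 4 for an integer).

1. M_x = 9  [2·M = A+B = (12, 8)+(6, 13)]
2. M_y = 21/2  [2·M = A+B = (12, 8)+(6, 13)]
   so M = (9, 21/2)
3. C_x = 20  [C = 2·N−B = 2·(13, 16)−(6, 13)]
4. C_y = 19  [C = 2·N−B = 2·(13, 16)−(6, 13)]
   so C = (20, 19)

C = (20, 19)
M = (9, 21/2)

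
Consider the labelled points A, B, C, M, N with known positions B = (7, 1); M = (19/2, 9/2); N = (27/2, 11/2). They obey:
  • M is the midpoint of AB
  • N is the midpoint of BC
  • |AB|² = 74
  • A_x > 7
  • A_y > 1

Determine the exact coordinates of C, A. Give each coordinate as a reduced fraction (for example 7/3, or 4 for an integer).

C = (20, 10)
A = (12, 8)

1. A_x = 12  [A = 2·M−B = 2·(19/2, 9/2)−(7, 1)]
2. A_y = 8  [A = 2·M−B = 2·(19/2, 9/2)−(7, 1)]
   so A = (12, 8)
3. C_x = 20  [C = 2·N−B = 2·(27/2, 11/2)−(7, 1)]
4. C_y = 10  [C = 2·N−B = 2·(27/2, 11/2)−(7, 1)]
   so C = (20, 10)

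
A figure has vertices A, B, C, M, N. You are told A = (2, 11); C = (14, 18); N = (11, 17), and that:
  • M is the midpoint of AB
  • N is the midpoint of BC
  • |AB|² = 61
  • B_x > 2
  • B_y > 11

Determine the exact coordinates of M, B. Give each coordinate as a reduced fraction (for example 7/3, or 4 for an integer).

M = (5, 27/2)
B = (8, 16)

1. B_x = 8  [B = 2·N−C = 2·(11, 17)−(14, 18)]
2. B_y = 16  [B = 2·N−C = 2·(11, 17)−(14, 18)]
   so B = (8, 16)
3. M_x = 5  [2·M = A+B = (2, 11)+(8, 16)]
4. M_y = 27/2  [2·M = A+B = (2, 11)+(8, 16)]
   so M = (5, 27/2)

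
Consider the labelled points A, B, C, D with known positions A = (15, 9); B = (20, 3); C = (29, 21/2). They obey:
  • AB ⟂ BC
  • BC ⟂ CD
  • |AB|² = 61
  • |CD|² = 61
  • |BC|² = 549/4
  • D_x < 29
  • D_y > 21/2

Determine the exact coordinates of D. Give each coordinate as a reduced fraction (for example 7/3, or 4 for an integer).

D = (24, 33/2)

1. D_x = 24  [[BC ⟂ CD ⇒ 9x+15/2y-1359/4=0] ∩ [|D−(29, 21/2)|²=61]]
2. D_y = 33/2  [[BC ⟂ CD ⇒ 9x+15/2y-1359/4=0] ∩ [|D−(29, 21/2)|²=61]]
   so D = (24, 33/2)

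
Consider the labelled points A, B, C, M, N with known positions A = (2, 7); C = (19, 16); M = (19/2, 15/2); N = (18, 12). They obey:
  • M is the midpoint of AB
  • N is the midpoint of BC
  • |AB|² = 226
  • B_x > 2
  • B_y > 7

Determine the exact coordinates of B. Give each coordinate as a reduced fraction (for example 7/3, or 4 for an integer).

B = (17, 8)

1. B_x = 17  [B = 2·M−A = 2·(19/2, 15/2)−(2, 7)]
2. B_y = 8  [B = 2·M−A = 2·(19/2, 15/2)−(2, 7)]
   so B = (17, 8)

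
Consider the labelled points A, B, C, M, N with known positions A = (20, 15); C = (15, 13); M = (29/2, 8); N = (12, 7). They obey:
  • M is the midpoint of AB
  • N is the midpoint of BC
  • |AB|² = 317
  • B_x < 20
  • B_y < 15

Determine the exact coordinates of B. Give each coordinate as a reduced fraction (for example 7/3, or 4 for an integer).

1. B_x = 9  [B = 2·M−A = 2·(29/2, 8)−(20, 15)]
2. B_y = 1  [B = 2·M−A = 2·(29/2, 8)−(20, 15)]
   so B = (9, 1)

B = (9, 1)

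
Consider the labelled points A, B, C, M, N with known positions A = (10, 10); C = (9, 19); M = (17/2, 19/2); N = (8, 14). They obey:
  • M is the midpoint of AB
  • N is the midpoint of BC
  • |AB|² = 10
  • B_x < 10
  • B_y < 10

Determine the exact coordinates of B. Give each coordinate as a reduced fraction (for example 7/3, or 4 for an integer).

1. B_x = 7  [B = 2·M−A = 2·(17/2, 19/2)−(10, 10)]
2. B_y = 9  [B = 2·M−A = 2·(17/2, 19/2)−(10, 10)]
   so B = (7, 9)

B = (7, 9)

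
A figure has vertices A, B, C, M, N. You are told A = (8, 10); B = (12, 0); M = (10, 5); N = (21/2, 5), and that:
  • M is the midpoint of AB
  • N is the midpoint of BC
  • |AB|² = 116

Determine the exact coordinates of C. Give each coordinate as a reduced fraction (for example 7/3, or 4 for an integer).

C = (9, 10)

1. C_x = 9  [C = 2·N−B = 2·(21/2, 5)−(12, 0)]
2. C_y = 10  [C = 2·N−B = 2·(21/2, 5)−(12, 0)]
   so C = (9, 10)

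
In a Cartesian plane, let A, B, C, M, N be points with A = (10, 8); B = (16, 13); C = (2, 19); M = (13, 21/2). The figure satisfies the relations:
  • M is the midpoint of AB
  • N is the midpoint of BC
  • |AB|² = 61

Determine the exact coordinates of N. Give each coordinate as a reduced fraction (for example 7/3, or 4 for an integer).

N = (9, 16)

1. N_x = 9  [2·N = B+C = (16, 13)+(2, 19)]
2. N_y = 16  [2·N = B+C = (16, 13)+(2, 19)]
   so N = (9, 16)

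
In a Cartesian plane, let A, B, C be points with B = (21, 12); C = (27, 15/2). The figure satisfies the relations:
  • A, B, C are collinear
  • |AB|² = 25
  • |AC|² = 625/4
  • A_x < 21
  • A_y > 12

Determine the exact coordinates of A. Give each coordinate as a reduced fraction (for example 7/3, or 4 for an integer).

A = (17, 15)

1. A_x = 17  [[A, B, C are collinear ⇒ 9/2x+6y-333/2=0] ∩ [|A−(21, 12)|²=25]]
2. A_y = 15  [[A, B, C are collinear ⇒ 9/2x+6y-333/2=0] ∩ [|A−(21, 12)|²=25]]
   so A = (17, 15)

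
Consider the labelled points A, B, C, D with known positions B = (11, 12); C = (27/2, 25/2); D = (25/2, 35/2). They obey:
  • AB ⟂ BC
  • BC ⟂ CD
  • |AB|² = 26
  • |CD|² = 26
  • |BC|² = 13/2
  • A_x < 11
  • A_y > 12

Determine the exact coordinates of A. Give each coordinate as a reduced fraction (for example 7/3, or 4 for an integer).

1. A_x = 10  [[AB ⟂ BC ⇒ -5/2x-1/2y+67/2=0] ∩ [|A−(11, 12)|²=26]]
2. A_y = 17  [[AB ⟂ BC ⇒ -5/2x-1/2y+67/2=0] ∩ [|A−(11, 12)|²=26]]
   so A = (10, 17)

A = (10, 17)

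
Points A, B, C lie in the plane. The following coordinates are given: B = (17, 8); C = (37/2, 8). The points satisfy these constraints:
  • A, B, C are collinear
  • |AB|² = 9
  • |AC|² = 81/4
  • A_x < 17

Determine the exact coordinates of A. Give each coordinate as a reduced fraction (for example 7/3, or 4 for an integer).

1. A_x = 14  [[A, B, C are collinear ⇒ 3/2y-12=0] ∩ [|A−(17, 8)|²=9]]
2. A_y = 8  [[A, B, C are collinear ⇒ 3/2y-12=0] ∩ [|A−(17, 8)|²=9]]
   so A = (14, 8)

A = (14, 8)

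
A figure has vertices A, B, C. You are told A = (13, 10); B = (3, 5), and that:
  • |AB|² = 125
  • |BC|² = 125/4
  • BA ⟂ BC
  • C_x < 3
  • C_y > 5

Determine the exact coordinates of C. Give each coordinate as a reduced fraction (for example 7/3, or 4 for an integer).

C = (1/2, 10)

1. C_x = 1/2  [[BA ⟂ BC ⇒ 10x+5y-55=0] ∩ [|C−(3, 5)|²=125/4]]
2. C_y = 10  [[BA ⟂ BC ⇒ 10x+5y-55=0] ∩ [|C−(3, 5)|²=125/4]]
   so C = (1/2, 10)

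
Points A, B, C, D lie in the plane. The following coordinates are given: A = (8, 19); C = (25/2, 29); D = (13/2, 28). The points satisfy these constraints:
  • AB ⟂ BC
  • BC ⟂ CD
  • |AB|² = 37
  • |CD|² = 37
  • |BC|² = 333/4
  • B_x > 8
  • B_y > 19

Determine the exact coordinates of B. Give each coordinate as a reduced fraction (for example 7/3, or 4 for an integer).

B = (14, 20)

1. B_x = 14  [[BC ⟂ CD ⇒ 6x+1y-104=0] ∩ [|B−(8, 19)|²=37]]
2. B_y = 20  [[BC ⟂ CD ⇒ 6x+1y-104=0] ∩ [|B−(8, 19)|²=37]]
   so B = (14, 20)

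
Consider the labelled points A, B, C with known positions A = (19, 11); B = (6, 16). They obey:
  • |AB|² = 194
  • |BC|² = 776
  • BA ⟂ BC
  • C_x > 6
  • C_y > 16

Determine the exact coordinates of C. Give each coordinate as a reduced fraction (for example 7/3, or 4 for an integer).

1. C_x = 16  [[BA ⟂ BC ⇒ 13x-5y+2=0] ∩ [|C−(6, 16)|²=776]]
2. C_y = 42  [[BA ⟂ BC ⇒ 13x-5y+2=0] ∩ [|C−(6, 16)|²=776]]
   so C = (16, 42)

C = (16, 42)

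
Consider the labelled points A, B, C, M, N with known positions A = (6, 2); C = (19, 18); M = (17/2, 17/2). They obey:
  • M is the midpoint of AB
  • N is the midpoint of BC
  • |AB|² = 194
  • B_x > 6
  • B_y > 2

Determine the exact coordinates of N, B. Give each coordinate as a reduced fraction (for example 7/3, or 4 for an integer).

1. B_x = 11  [B = 2·M−A = 2·(17/2, 17/2)−(6, 2)]
2. B_y = 15  [B = 2·M−A = 2·(17/2, 17/2)−(6, 2)]
   so B = (11, 15)
3. N_x = 15  [2·N = B+C = (11, 15)+(19, 18)]
4. N_y = 33/2  [2·N = B+C = (11, 15)+(19, 18)]
   so N = (15, 33/2)

N = (15, 33/2)
B = (11, 15)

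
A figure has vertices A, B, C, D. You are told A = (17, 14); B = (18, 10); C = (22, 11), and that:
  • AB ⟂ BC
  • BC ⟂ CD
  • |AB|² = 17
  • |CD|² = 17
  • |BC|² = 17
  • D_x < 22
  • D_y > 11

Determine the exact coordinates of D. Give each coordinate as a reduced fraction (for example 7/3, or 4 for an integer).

1. D_x = 21  [[BC ⟂ CD ⇒ 4x+1y-99=0] ∩ [|D−(22, 11)|²=17]]
2. D_y = 15  [[BC ⟂ CD ⇒ 4x+1y-99=0] ∩ [|D−(22, 11)|²=17]]
   so D = (21, 15)

D = (21, 15)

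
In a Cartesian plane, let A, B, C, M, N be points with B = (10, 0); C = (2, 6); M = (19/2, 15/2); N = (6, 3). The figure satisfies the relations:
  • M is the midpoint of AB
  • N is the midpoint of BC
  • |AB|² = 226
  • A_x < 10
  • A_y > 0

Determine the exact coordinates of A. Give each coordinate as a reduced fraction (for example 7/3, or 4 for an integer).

A = (9, 15)

1. A_x = 9  [A = 2·M−B = 2·(19/2, 15/2)−(10, 0)]
2. A_y = 15  [A = 2·M−B = 2·(19/2, 15/2)−(10, 0)]
   so A = (9, 15)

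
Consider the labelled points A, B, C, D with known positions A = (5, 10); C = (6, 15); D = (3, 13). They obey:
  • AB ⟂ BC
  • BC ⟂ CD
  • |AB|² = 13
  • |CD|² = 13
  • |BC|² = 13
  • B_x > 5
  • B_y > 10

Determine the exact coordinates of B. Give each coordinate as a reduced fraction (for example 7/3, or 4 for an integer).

1. B_x = 8  [[BC ⟂ CD ⇒ 3x+2y-48=0] ∩ [|B−(5, 10)|²=13]]
2. B_y = 12  [[BC ⟂ CD ⇒ 3x+2y-48=0] ∩ [|B−(5, 10)|²=13]]
   so B = (8, 12)

B = (8, 12)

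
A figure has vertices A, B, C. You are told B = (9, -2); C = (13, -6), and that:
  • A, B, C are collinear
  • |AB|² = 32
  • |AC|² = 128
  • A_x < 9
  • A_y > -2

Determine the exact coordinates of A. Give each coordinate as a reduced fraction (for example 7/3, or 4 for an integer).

1. A_x = 5  [[A, B, C are collinear ⇒ 4x+4y-28=0] ∩ [|A−(9, -2)|²=32]]
2. A_y = 2  [[A, B, C are collinear ⇒ 4x+4y-28=0] ∩ [|A−(9, -2)|²=32]]
   so A = (5, 2)

A = (5, 2)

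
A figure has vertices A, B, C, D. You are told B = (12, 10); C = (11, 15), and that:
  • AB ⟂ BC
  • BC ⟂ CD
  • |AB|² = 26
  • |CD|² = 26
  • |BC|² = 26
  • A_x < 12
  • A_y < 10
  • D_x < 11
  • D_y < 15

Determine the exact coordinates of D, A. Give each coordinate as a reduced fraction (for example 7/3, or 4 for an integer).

1. D_x = 6  [[BC ⟂ CD ⇒ -1x+5y-64=0] ∩ [|D−(11, 15)|²=26]]
2. D_y = 14  [[BC ⟂ CD ⇒ -1x+5y-64=0] ∩ [|D−(11, 15)|²=26]]
   so D = (6, 14)
3. A_x = 7  [[AB ⟂ BC ⇒ 1x-5y+38=0] ∩ [|A−(12, 10)|²=26]]
4. A_y = 9  [[AB ⟂ BC ⇒ 1x-5y+38=0] ∩ [|A−(12, 10)|²=26]]
   so A = (7, 9)

D = (6, 14)
A = (7, 9)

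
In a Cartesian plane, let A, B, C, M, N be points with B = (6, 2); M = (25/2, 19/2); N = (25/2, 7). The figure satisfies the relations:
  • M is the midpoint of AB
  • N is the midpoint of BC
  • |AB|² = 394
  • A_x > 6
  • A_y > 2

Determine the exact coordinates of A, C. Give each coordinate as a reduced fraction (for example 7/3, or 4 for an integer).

1. A_x = 19  [A = 2·M−B = 2·(25/2, 19/2)−(6, 2)]
2. A_y = 17  [A = 2·M−B = 2·(25/2, 19/2)−(6, 2)]
   so A = (19, 17)
3. C_x = 19  [C = 2·N−B = 2·(25/2, 7)−(6, 2)]
4. C_y = 12  [C = 2·N−B = 2·(25/2, 7)−(6, 2)]
   so C = (19, 12)

A = (19, 17)
C = (19, 12)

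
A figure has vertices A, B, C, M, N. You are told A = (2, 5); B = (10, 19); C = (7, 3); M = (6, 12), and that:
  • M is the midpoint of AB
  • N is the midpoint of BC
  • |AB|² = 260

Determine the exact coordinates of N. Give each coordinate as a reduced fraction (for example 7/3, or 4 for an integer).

N = (17/2, 11)

1. N_x = 17/2  [2·N = B+C = (10, 19)+(7, 3)]
2. N_y = 11  [2·N = B+C = (10, 19)+(7, 3)]
   so N = (17/2, 11)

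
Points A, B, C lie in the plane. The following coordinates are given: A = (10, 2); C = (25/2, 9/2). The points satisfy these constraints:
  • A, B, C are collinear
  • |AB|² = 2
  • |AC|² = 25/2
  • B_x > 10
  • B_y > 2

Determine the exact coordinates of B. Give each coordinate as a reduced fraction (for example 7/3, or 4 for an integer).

1. B_x = 11  [[A, B, C are collinear ⇒ 5/2x-5/2y-20=0] ∩ [|B−(10, 2)|²=2]]
2. B_y = 3  [[A, B, C are collinear ⇒ 5/2x-5/2y-20=0] ∩ [|B−(10, 2)|²=2]]
   so B = (11, 3)

B = (11, 3)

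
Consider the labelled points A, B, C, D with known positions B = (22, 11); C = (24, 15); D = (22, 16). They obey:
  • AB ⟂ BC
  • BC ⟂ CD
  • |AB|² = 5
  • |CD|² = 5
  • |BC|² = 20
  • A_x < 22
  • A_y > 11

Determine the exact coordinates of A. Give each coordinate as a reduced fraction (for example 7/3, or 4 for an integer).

1. A_x = 20  [[AB ⟂ BC ⇒ -2x-4y+88=0] ∩ [|A−(22, 11)|²=5]]
2. A_y = 12  [[AB ⟂ BC ⇒ -2x-4y+88=0] ∩ [|A−(22, 11)|²=5]]
   so A = (20, 12)

A = (20, 12)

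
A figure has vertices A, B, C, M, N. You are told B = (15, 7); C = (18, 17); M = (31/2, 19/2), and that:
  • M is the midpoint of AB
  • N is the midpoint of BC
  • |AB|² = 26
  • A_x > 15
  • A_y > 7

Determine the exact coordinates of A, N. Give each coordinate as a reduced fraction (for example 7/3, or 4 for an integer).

A = (16, 12)
N = (33/2, 12)

1. A_x = 16  [A = 2·M−B = 2·(31/2, 19/2)−(15, 7)]
2. A_y = 12  [A = 2·M−B = 2·(31/2, 19/2)−(15, 7)]
   so A = (16, 12)
3. N_x = 33/2  [2·N = B+C = (15, 7)+(18, 17)]
4. N_y = 12  [2·N = B+C = (15, 7)+(18, 17)]
   so N = (33/2, 12)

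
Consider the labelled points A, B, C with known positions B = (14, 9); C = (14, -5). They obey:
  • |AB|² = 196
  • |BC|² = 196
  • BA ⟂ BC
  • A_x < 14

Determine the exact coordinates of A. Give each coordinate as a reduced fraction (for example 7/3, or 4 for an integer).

1. A_x = 0  [[BA ⟂ BC ⇒ -14y+126=0] ∩ [|A−(14, 9)|²=196]]
2. A_y = 9  [[BA ⟂ BC ⇒ -14y+126=0] ∩ [|A−(14, 9)|²=196]]
   so A = (0, 9)

A = (0, 9)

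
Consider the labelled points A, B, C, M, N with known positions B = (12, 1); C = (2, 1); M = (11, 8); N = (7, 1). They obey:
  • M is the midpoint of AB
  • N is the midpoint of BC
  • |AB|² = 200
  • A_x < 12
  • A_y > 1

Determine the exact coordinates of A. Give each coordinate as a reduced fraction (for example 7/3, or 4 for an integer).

1. A_x = 10  [A = 2·M−B = 2·(11, 8)−(12, 1)]
2. A_y = 15  [A = 2·M−B = 2·(11, 8)−(12, 1)]
   so A = (10, 15)

A = (10, 15)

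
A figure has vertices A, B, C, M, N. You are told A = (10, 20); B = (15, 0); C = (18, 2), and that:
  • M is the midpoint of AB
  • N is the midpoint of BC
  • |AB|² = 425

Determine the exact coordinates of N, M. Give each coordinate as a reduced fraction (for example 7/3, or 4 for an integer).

1. M_x = 25/2  [2·M = A+B = (10, 20)+(15, 0)]
2. M_y = 10  [2·M = A+B = (10, 20)+(15, 0)]
   so M = (25/2, 10)
3. N_x = 33/2  [2·N = B+C = (15, 0)+(18, 2)]
4. N_y = 1  [2·N = B+C = (15, 0)+(18, 2)]
   so N = (33/2, 1)

N = (33/2, 1)
M = (25/2, 10)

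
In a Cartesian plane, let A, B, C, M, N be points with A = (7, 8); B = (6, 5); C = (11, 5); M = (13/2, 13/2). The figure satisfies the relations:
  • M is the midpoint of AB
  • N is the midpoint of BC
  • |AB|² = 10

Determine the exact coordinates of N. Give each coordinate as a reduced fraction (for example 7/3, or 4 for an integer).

1. N_x = 17/2  [2·N = B+C = (6, 5)+(11, 5)]
2. N_y = 5  [2·N = B+C = (6, 5)+(11, 5)]
   so N = (17/2, 5)

N = (17/2, 5)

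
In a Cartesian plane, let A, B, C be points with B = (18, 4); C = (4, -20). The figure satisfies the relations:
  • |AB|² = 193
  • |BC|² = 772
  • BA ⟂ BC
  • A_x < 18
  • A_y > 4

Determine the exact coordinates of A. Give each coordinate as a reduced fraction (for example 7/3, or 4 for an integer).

A = (6, 11)

1. A_x = 6  [[BA ⟂ BC ⇒ -14x-24y+348=0] ∩ [|A−(18, 4)|²=193]]
2. A_y = 11  [[BA ⟂ BC ⇒ -14x-24y+348=0] ∩ [|A−(18, 4)|²=193]]
   so A = (6, 11)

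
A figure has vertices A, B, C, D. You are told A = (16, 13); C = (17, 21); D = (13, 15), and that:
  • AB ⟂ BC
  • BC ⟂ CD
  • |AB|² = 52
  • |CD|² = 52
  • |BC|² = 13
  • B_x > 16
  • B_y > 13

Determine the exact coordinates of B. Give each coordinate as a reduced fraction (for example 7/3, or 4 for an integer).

B = (20, 19)

1. B_x = 20  [[BC ⟂ CD ⇒ 4x+6y-194=0] ∩ [|B−(16, 13)|²=52]]
2. B_y = 19  [[BC ⟂ CD ⇒ 4x+6y-194=0] ∩ [|B−(16, 13)|²=52]]
   so B = (20, 19)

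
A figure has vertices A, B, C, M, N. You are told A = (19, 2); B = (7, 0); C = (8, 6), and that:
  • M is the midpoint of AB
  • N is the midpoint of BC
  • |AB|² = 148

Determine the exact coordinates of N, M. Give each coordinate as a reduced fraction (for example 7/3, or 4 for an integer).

1. M_x = 13  [2·M = A+B = (19, 2)+(7, 0)]
2. M_y = 1  [2·M = A+B = (19, 2)+(7, 0)]
   so M = (13, 1)
3. N_x = 15/2  [2·N = B+C = (7, 0)+(8, 6)]
4. N_y = 3  [2·N = B+C = (7, 0)+(8, 6)]
   so N = (15/2, 3)

N = (15/2, 3)
M = (13, 1)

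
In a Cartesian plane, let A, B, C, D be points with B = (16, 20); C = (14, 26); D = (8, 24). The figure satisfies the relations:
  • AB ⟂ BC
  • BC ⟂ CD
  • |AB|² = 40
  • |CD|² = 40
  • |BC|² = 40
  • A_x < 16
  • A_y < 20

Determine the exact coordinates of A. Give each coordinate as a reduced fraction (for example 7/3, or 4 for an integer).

A = (10, 18)

1. A_x = 10  [[AB ⟂ BC ⇒ 2x-6y+88=0] ∩ [|A−(16, 20)|²=40]]
2. A_y = 18  [[AB ⟂ BC ⇒ 2x-6y+88=0] ∩ [|A−(16, 20)|²=40]]
   so A = (10, 18)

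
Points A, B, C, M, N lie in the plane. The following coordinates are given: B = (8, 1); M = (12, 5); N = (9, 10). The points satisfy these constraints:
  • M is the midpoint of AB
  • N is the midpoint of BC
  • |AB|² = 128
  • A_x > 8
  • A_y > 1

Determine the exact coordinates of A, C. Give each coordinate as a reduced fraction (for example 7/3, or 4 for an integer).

1. A_x = 16  [A = 2·M−B = 2·(12, 5)−(8, 1)]
2. A_y = 9  [A = 2·M−B = 2·(12, 5)−(8, 1)]
   so A = (16, 9)
3. C_x = 10  [C = 2·N−B = 2·(9, 10)−(8, 1)]
4. C_y = 19  [C = 2·N−B = 2·(9, 10)−(8, 1)]
   so C = (10, 19)

A = (16, 9)
C = (10, 19)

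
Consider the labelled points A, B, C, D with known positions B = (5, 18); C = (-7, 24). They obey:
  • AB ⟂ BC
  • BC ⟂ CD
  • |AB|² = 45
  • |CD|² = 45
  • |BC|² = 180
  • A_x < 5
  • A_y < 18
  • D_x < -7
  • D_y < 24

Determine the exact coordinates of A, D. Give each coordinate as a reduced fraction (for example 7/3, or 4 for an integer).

1. A_x = 2  [[AB ⟂ BC ⇒ 12x-6y+48=0] ∩ [|A−(5, 18)|²=45]]
2. A_y = 12  [[AB ⟂ BC ⇒ 12x-6y+48=0] ∩ [|A−(5, 18)|²=45]]
   so A = (2, 12)
3. D_x = -10  [[BC ⟂ CD ⇒ -12x+6y-228=0] ∩ [|D−(-7, 24)|²=45]]
4. D_y = 18  [[BC ⟂ CD ⇒ -12x+6y-228=0] ∩ [|D−(-7, 24)|²=45]]
   so D = (-10, 18)

A = (2, 12)
D = (-10, 18)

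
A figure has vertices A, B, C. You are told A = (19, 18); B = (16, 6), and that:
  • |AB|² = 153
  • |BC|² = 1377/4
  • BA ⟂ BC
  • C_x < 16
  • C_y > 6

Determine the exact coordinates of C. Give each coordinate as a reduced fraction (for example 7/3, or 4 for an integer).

1. C_x = -2  [[BA ⟂ BC ⇒ 3x+12y-120=0] ∩ [|C−(16, 6)|²=1377/4]]
2. C_y = 21/2  [[BA ⟂ BC ⇒ 3x+12y-120=0] ∩ [|C−(16, 6)|²=1377/4]]
   so C = (-2, 21/2)

C = (-2, 21/2)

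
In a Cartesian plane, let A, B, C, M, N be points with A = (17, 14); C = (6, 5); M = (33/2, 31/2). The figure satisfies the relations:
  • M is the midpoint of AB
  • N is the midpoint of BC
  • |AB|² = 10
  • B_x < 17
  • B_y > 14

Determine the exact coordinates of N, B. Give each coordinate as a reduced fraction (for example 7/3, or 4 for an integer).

1. B_x = 16  [B = 2·M−A = 2·(33/2, 31/2)−(17, 14)]
2. B_y = 17  [B = 2·M−A = 2·(33/2, 31/2)−(17, 14)]
   so B = (16, 17)
3. N_x = 11  [2·N = B+C = (16, 17)+(6, 5)]
4. N_y = 11  [2·N = B+C = (16, 17)+(6, 5)]
   so N = (11, 11)

N = (11, 11)
B = (16, 17)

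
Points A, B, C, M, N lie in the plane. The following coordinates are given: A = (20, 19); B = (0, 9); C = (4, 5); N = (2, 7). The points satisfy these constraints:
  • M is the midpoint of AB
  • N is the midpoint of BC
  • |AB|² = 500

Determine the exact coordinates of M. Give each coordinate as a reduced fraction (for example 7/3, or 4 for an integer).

1. M_x = 10  [2·M = A+B = (20, 19)+(0, 9)]
2. M_y = 14  [2·M = A+B = (20, 19)+(0, 9)]
   so M = (10, 14)

M = (10, 14)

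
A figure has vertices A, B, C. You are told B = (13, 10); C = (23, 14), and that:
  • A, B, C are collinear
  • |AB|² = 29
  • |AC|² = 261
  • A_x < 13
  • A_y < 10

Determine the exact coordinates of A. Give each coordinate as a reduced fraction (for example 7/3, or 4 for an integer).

A = (8, 8)

1. A_x = 8  [[A, B, C are collinear ⇒ -4x+10y-48=0] ∩ [|A−(13, 10)|²=29]]
2. A_y = 8  [[A, B, C are collinear ⇒ -4x+10y-48=0] ∩ [|A−(13, 10)|²=29]]
   so A = (8, 8)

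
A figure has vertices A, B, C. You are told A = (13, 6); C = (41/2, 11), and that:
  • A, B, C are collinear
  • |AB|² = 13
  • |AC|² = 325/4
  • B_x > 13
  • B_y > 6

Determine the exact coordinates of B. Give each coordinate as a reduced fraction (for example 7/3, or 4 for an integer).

1. B_x = 16  [[A, B, C are collinear ⇒ 5x-15/2y-20=0] ∩ [|B−(13, 6)|²=13]]
2. B_y = 8  [[A, B, C are collinear ⇒ 5x-15/2y-20=0] ∩ [|B−(13, 6)|²=13]]
   so B = (16, 8)

B = (16, 8)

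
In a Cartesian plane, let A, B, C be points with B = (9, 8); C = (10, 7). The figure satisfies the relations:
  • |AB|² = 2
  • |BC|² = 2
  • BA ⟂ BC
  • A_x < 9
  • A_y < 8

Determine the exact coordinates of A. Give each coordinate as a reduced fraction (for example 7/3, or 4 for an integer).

1. A_x = 8  [[BA ⟂ BC ⇒ 1x-1y-1=0] ∩ [|A−(9, 8)|²=2]]
2. A_y = 7  [[BA ⟂ BC ⇒ 1x-1y-1=0] ∩ [|A−(9, 8)|²=2]]
   so A = (8, 7)

A = (8, 7)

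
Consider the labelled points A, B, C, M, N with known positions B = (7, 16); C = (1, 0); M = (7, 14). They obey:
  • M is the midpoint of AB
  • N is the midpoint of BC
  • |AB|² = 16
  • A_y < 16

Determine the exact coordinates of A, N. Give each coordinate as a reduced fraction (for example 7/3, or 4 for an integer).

A = (7, 12)
N = (4, 8)

1. A_x = 7  [A = 2·M−B = 2·(7, 14)−(7, 16)]
2. A_y = 12  [A = 2·M−B = 2·(7, 14)−(7, 16)]
   so A = (7, 12)
3. N_x = 4  [2·N = B+C = (7, 16)+(1, 0)]
4. N_y = 8  [2·N = B+C = (7, 16)+(1, 0)]
   so N = (4, 8)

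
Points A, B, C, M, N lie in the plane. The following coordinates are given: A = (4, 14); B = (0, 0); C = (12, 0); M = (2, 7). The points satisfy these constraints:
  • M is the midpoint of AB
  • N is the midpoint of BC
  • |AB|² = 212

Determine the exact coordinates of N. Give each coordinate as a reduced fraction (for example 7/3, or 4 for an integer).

N = (6, 0)

1. N_x = 6  [2·N = B+C = (0, 0)+(12, 0)]
2. N_y = 0  [2·N = B+C = (0, 0)+(12, 0)]
   so N = (6, 0)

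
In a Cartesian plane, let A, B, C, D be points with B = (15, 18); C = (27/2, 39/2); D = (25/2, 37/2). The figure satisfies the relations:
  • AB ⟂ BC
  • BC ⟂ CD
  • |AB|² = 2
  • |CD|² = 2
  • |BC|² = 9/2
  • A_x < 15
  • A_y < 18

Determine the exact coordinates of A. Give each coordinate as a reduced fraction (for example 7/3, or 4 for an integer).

A = (14, 17)

1. A_x = 14  [[AB ⟂ BC ⇒ 3/2x-3/2y+9/2=0] ∩ [|A−(15, 18)|²=2]]
2. A_y = 17  [[AB ⟂ BC ⇒ 3/2x-3/2y+9/2=0] ∩ [|A−(15, 18)|²=2]]
   so A = (14, 17)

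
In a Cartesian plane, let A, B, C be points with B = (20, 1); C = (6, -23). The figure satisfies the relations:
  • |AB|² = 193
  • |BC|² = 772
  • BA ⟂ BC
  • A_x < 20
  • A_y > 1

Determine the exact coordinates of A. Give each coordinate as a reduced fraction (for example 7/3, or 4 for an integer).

A = (8, 8)

1. A_x = 8  [[BA ⟂ BC ⇒ -14x-24y+304=0] ∩ [|A−(20, 1)|²=193]]
2. A_y = 8  [[BA ⟂ BC ⇒ -14x-24y+304=0] ∩ [|A−(20, 1)|²=193]]
   so A = (8, 8)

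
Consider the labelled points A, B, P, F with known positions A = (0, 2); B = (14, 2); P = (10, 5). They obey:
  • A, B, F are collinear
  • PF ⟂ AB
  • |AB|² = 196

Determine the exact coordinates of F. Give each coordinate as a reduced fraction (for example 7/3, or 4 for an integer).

1. F_x = 10  [[A, B, F are collinear ⇒ 14y-28=0] ∩ [PF ⟂ AB ⇒ 14x-140=0]]
2. F_y = 2  [[A, B, F are collinear ⇒ 14y-28=0] ∩ [PF ⟂ AB ⇒ 14x-140=0]]
   so F = (10, 2)

F = (10, 2)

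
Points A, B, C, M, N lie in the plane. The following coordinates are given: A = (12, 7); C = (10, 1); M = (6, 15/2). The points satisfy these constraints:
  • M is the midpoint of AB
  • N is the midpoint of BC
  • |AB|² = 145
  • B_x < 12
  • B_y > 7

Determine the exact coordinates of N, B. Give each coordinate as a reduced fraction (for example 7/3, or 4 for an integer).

1. B_x = 0  [B = 2·M−A = 2·(6, 15/2)−(12, 7)]
2. B_y = 8  [B = 2·M−A = 2·(6, 15/2)−(12, 7)]
   so B = (0, 8)
3. N_x = 5  [2·N = B+C = (0, 8)+(10, 1)]
4. N_y = 9/2  [2·N = B+C = (0, 8)+(10, 1)]
   so N = (5, 9/2)

N = (5, 9/2)
B = (0, 8)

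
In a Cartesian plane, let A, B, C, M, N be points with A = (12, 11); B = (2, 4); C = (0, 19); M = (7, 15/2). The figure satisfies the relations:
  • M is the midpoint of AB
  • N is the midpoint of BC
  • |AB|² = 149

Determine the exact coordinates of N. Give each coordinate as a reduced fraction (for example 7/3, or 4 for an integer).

N = (1, 23/2)

1. N_x = 1  [2·N = B+C = (2, 4)+(0, 19)]
2. N_y = 23/2  [2·N = B+C = (2, 4)+(0, 19)]
   so N = (1, 23/2)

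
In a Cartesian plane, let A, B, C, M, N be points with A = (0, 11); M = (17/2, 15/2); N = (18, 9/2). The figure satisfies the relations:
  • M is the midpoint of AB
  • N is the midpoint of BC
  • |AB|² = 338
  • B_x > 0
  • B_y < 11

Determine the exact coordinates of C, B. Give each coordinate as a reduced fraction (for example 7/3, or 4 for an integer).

1. B_x = 17  [B = 2·M−A = 2·(17/2, 15/2)−(0, 11)]
2. B_y = 4  [B = 2·M−A = 2·(17/2, 15/2)−(0, 11)]
   so B = (17, 4)
3. C_x = 19  [C = 2·N−B = 2·(18, 9/2)−(17, 4)]
4. C_y = 5  [C = 2·N−B = 2·(18, 9/2)−(17, 4)]
   so C = (19, 5)

C = (19, 5)
B = (17, 4)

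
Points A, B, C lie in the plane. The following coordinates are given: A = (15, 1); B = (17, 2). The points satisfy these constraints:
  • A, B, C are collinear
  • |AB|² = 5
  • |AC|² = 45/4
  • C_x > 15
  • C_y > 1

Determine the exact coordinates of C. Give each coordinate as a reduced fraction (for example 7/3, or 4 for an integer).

1. C_x = 18  [[A, B, C are collinear ⇒ -1x+2y+13=0] ∩ [|C−(15, 1)|²=45/4]]
2. C_y = 5/2  [[A, B, C are collinear ⇒ -1x+2y+13=0] ∩ [|C−(15, 1)|²=45/4]]
   so C = (18, 5/2)

C = (18, 5/2)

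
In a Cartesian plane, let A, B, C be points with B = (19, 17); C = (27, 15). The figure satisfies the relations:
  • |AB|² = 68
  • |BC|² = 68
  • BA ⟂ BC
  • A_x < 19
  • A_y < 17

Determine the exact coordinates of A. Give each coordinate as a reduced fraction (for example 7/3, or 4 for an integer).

1. A_x = 17  [[BA ⟂ BC ⇒ 8x-2y-118=0] ∩ [|A−(19, 17)|²=68]]
2. A_y = 9  [[BA ⟂ BC ⇒ 8x-2y-118=0] ∩ [|A−(19, 17)|²=68]]
   so A = (17, 9)

A = (17, 9)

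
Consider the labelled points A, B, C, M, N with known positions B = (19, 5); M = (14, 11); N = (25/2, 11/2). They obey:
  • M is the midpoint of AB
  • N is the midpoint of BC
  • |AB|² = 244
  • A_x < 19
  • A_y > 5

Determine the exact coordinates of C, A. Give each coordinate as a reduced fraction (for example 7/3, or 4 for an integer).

1. A_x = 9  [A = 2·M−B = 2·(14, 11)−(19, 5)]
2. A_y = 17  [A = 2·M−B = 2·(14, 11)−(19, 5)]
   so A = (9, 17)
3. C_x = 6  [C = 2·N−B = 2·(25/2, 11/2)−(19, 5)]
4. C_y = 6  [C = 2·N−B = 2·(25/2, 11/2)−(19, 5)]
   so C = (6, 6)

C = (6, 6)
A = (9, 17)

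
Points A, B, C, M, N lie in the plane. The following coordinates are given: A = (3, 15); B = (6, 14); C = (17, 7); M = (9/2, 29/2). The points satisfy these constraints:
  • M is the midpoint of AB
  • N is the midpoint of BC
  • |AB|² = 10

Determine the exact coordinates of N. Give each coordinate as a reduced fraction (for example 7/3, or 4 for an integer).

1. N_x = 23/2  [2·N = B+C = (6, 14)+(17, 7)]
2. N_y = 21/2  [2·N = B+C = (6, 14)+(17, 7)]
   so N = (23/2, 21/2)

N = (23/2, 21/2)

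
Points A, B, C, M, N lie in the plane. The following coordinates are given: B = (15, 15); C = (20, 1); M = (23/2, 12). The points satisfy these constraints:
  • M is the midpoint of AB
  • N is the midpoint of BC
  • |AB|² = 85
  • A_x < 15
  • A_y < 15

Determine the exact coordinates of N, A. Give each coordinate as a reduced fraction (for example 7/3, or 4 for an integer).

1. A_x = 8  [A = 2·M−B = 2·(23/2, 12)−(15, 15)]
2. A_y = 9  [A = 2·M−B = 2·(23/2, 12)−(15, 15)]
   so A = (8, 9)
3. N_x = 35/2  [2·N = B+C = (15, 15)+(20, 1)]
4. N_y = 8  [2·N = B+C = (15, 15)+(20, 1)]
   so N = (35/2, 8)

N = (35/2, 8)
A = (8, 9)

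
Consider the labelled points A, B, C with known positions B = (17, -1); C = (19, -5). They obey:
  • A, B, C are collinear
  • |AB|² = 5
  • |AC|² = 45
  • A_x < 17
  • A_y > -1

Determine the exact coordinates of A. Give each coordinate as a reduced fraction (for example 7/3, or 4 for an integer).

A = (16, 1)

1. A_x = 16  [[A, B, C are collinear ⇒ 4x+2y-66=0] ∩ [|A−(17, -1)|²=5]]
2. A_y = 1  [[A, B, C are collinear ⇒ 4x+2y-66=0] ∩ [|A−(17, -1)|²=5]]
   so A = (16, 1)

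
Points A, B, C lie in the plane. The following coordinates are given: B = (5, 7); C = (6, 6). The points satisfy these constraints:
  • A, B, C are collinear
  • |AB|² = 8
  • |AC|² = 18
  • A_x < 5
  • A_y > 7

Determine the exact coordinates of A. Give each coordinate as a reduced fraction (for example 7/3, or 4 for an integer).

1. A_x = 3  [[A, B, C are collinear ⇒ 1x+1y-12=0] ∩ [|A−(5, 7)|²=8]]
2. A_y = 9  [[A, B, C are collinear ⇒ 1x+1y-12=0] ∩ [|A−(5, 7)|²=8]]
   so A = (3, 9)

A = (3, 9)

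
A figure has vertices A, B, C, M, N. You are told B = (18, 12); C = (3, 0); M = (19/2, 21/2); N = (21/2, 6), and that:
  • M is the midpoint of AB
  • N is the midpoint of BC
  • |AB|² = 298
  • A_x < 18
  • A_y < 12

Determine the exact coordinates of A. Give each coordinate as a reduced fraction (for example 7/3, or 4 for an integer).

A = (1, 9)

1. A_x = 1  [A = 2·M−B = 2·(19/2, 21/2)−(18, 12)]
2. A_y = 9  [A = 2·M−B = 2·(19/2, 21/2)−(18, 12)]
   so A = (1, 9)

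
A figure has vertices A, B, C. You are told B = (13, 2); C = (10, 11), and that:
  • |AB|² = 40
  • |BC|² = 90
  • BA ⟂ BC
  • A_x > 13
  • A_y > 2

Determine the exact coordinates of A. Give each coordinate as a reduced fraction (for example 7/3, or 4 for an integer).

1. A_x = 19  [[BA ⟂ BC ⇒ -3x+9y+21=0] ∩ [|A−(13, 2)|²=40]]
2. A_y = 4  [[BA ⟂ BC ⇒ -3x+9y+21=0] ∩ [|A−(13, 2)|²=40]]
   so A = (19, 4)

A = (19, 4)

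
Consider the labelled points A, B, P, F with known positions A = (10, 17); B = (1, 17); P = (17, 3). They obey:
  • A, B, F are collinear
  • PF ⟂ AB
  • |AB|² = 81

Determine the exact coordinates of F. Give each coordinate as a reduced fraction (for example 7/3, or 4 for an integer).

1. F_x = 17  [[A, B, F are collinear ⇒ -9y+153=0] ∩ [PF ⟂ AB ⇒ -9x+153=0]]
2. F_y = 17  [[A, B, F are collinear ⇒ -9y+153=0] ∩ [PF ⟂ AB ⇒ -9x+153=0]]
   so F = (17, 17)

F = (17, 17)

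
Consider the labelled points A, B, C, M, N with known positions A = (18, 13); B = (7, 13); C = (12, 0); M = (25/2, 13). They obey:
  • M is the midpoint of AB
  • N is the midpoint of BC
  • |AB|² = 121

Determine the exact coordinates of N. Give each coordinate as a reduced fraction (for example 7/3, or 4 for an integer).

N = (19/2, 13/2)

1. N_x = 19/2  [2·N = B+C = (7, 13)+(12, 0)]
2. N_y = 13/2  [2·N = B+C = (7, 13)+(12, 0)]
   so N = (19/2, 13/2)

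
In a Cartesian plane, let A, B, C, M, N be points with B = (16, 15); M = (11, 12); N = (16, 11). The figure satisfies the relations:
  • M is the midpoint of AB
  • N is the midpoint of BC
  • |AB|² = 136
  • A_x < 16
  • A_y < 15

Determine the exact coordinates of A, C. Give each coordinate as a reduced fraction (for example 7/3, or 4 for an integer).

1. A_x = 6  [A = 2·M−B = 2·(11, 12)−(16, 15)]
2. A_y = 9  [A = 2·M−B = 2·(11, 12)−(16, 15)]
   so A = (6, 9)
3. C_x = 16  [C = 2·N−B = 2·(16, 11)−(16, 15)]
4. C_y = 7  [C = 2·N−B = 2·(16, 11)−(16, 15)]
   so C = (16, 7)

A = (6, 9)
C = (16, 7)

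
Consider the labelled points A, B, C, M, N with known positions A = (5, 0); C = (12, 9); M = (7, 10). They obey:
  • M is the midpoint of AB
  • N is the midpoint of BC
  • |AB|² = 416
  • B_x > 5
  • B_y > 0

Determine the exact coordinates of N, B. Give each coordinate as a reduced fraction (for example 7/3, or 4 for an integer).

N = (21/2, 29/2)
B = (9, 20)

1. B_x = 9  [B = 2·M−A = 2·(7, 10)−(5, 0)]
2. B_y = 20  [B = 2·M−A = 2·(7, 10)−(5, 0)]
   so B = (9, 20)
3. N_x = 21/2  [2·N = B+C = (9, 20)+(12, 9)]
4. N_y = 29/2  [2·N = B+C = (9, 20)+(12, 9)]
   so N = (21/2, 29/2)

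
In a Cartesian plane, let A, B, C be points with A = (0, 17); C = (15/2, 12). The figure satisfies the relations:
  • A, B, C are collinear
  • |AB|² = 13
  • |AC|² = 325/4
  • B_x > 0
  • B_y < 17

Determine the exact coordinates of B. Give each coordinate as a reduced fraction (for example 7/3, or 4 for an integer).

1. B_x = 3  [[A, B, C are collinear ⇒ -5x-15/2y+255/2=0] ∩ [|B−(0, 17)|²=13]]
2. B_y = 15  [[A, B, C are collinear ⇒ -5x-15/2y+255/2=0] ∩ [|B−(0, 17)|²=13]]
   so B = (3, 15)

B = (3, 15)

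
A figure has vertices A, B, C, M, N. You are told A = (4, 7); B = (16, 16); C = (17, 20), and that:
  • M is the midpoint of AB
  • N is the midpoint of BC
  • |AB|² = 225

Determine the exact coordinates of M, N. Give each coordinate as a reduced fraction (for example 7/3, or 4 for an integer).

1. M_x = 10  [2·M = A+B = (4, 7)+(16, 16)]
2. M_y = 23/2  [2·M = A+B = (4, 7)+(16, 16)]
   so M = (10, 23/2)
3. N_x = 33/2  [2·N = B+C = (16, 16)+(17, 20)]
4. N_y = 18  [2·N = B+C = (16, 16)+(17, 20)]
   so N = (33/2, 18)

M = (10, 23/2)
N = (33/2, 18)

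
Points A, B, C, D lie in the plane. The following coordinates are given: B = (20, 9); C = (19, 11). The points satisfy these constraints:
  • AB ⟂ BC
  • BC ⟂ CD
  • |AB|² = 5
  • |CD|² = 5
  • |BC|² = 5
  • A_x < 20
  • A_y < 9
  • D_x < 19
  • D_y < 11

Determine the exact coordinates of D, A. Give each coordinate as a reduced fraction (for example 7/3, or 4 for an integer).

1. D_x = 17  [[BC ⟂ CD ⇒ -1x+2y-3=0] ∩ [|D−(19, 11)|²=5]]
2. D_y = 10  [[BC ⟂ CD ⇒ -1x+2y-3=0] ∩ [|D−(19, 11)|²=5]]
   so D = (17, 10)
3. A_x = 18  [[AB ⟂ BC ⇒ 1x-2y-2=0] ∩ [|A−(20, 9)|²=5]]
4. A_y = 8  [[AB ⟂ BC ⇒ 1x-2y-2=0] ∩ [|A−(20, 9)|²=5]]
   so A = (18, 8)

D = (17, 10)
A = (18, 8)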